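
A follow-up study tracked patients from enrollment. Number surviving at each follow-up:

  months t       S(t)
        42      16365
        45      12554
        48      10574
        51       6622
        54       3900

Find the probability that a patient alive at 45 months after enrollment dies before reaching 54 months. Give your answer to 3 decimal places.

0.689

P(die before 54 | alive at 45) = 1 − S(54)/S(45) = 1 − 3900/12554 = (8654)/12554 = 0.689342.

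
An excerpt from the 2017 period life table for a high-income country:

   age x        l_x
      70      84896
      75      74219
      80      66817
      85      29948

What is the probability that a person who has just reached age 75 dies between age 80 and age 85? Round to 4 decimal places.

0.4968

We want 5|5q75 = (l_80 − l_85)/l_75.
This is the probability of reaching 80 but not 85, conditional on being alive at 75: (l_80 − l_85) / l_75.
= (66817 − 29948) / 74219 = 36869 / 74219 = 0.496760.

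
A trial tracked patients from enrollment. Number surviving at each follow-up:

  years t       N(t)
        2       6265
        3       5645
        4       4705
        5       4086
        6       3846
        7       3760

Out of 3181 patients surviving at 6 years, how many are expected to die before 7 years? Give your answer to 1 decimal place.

The relevant probability is 1 − 3760/3846 = 0.022361.
Expected number = 3181 × 0.022361 = 71.1.

71.1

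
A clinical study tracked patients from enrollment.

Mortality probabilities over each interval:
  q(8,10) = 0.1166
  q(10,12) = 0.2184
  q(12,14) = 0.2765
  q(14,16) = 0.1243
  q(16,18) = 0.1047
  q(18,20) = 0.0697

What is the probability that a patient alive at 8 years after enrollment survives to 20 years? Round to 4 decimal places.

0.3644

P(survive 8→20) = (1 − 0.1166) × (1 − 0.2184) × (1 − 0.2765) × (1 − 0.1243) × (1 − 0.1047) × (1 − 0.0697).
= 0.8834 × 0.7816 × 0.7235 × 0.8757 × 0.8953 × 0.9303 = 0.364357.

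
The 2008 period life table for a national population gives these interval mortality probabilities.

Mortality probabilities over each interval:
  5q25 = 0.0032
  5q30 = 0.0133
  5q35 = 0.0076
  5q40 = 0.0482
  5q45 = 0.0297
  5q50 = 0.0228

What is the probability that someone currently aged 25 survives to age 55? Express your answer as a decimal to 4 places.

0.8809

Chaining the interval survival probabilities: (1 − 0.0032) × (1 − 0.0133) × (1 − 0.0076) × (1 − 0.0482) × (1 − 0.0297) × (1 − 0.0228).
= 0.9968 × 0.9867 × 0.9924 × 0.9518 × 0.9703 × 0.9772 = 0.880877.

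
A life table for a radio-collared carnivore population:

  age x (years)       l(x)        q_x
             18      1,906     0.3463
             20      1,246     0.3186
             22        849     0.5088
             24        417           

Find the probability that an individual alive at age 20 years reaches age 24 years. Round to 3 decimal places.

The conditional survival probability is l(24)/l(20) = 417/1,246 = 0.334671.

0.335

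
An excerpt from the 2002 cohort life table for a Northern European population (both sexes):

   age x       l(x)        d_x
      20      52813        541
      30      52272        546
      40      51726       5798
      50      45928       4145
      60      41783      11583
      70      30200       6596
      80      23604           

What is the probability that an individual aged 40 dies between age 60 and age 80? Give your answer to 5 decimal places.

This is the probability of reaching 60 but not 80, conditional on being alive at 40: (l(60) − l(80)) / l(40).
= (41783 − 23604) / 51726 = 18179 / 51726 = 0.351448.

0.35145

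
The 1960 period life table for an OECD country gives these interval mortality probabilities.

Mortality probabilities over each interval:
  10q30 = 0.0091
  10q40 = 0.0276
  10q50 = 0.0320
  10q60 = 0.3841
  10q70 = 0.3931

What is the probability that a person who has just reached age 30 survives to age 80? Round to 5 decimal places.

0.34864

Chaining the interval survival probabilities: (1 − 0.0091) × (1 − 0.0276) × (1 − 0.0320) × (1 − 0.3841) × (1 − 0.3931).
= 0.9909 × 0.9724 × 0.9680 × 0.6159 × 0.6069 = 0.348640.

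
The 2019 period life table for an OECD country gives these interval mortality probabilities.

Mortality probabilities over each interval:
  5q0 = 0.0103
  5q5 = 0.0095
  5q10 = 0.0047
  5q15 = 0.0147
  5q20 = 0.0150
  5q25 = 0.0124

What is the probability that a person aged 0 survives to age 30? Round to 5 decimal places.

0.93519

Survival from 0 to 30 is the product of surviving each interval: (1 − 0.0103) × (1 − 0.0095) × (1 − 0.0047) × (1 − 0.0147) × (1 − 0.0150) × (1 − 0.0124).
= 0.9897 × 0.9905 × 0.9953 × 0.9853 × 0.9850 × 0.9876 = 0.935186.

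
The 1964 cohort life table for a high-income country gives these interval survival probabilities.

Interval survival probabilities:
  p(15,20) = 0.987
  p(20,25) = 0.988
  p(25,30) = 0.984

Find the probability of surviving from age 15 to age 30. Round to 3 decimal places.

Chaining the interval survival probabilities: 0.987 × 0.988 × 0.984.
= 0.959554.

0.960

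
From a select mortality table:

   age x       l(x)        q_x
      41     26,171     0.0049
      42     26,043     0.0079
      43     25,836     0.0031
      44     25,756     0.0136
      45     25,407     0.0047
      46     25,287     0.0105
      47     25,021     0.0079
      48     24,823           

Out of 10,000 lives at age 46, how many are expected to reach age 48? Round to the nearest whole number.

9817

The relevant probability is 24,823/25,287 = 0.981651.
Expected number = 10,000 × 0.981651 = 9817.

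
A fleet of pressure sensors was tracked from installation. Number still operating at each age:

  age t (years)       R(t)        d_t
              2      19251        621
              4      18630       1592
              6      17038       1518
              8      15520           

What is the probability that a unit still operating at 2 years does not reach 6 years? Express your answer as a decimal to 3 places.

0.115

P(fail before 6 | operational at 2) = 1 − R(6)/R(2) = 1 − 17038/19251 = (2213)/19251 = 0.114955.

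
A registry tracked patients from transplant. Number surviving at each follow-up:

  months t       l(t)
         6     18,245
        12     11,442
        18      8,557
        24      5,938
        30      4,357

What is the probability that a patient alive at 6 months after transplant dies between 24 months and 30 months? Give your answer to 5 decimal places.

This is the probability of reaching 24 but not 30, conditional on being alive at 6: (l(24) − l(30)) / l(6).
= (5,938 − 4,357) / 18,245 = 1,581 / 18,245 = 0.086654.

0.08665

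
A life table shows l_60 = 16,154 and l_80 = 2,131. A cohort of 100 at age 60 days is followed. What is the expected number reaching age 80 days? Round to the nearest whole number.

The relevant probability is 2,131/16,154 = 0.131918.
Expected number = 100 × 0.131918 = 13.

13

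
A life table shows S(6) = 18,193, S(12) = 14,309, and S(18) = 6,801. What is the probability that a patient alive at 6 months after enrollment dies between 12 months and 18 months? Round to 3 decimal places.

This is the probability of reaching 12 but not 18, conditional on being alive at 6: (S(12) − S(18)) / S(6).
= (14,309 − 6,801) / 18,193 = 7,508 / 18,193 = 0.412686.

0.413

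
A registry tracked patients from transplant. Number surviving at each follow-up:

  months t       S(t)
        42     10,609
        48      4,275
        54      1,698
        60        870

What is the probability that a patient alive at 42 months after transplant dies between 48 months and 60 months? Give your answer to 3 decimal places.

This is the probability of reaching 48 but not 60, conditional on being alive at 42: (S(48) − S(60)) / S(42).
= (4,275 − 870) / 10,609 = 3,405 / 10,609 = 0.320954.

0.321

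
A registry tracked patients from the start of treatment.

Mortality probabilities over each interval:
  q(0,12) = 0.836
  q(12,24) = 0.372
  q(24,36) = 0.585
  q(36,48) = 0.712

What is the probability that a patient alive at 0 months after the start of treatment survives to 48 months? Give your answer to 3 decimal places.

0.012

The overall survival probability is (1 − 0.836) × (1 − 0.372) × (1 − 0.585) × (1 − 0.712).
= 0.164 × 0.628 × 0.415 × 0.288 = 0.012310.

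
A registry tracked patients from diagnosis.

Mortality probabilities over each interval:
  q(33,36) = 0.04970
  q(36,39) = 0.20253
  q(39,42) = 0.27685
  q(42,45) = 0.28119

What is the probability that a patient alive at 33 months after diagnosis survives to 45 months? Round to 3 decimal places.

0.394

The overall survival probability is (1 − 0.04970) × (1 − 0.20253) × (1 − 0.27685) × (1 − 0.28119).
= 0.95030 × 0.79747 × 0.72315 × 0.71881 = 0.393929.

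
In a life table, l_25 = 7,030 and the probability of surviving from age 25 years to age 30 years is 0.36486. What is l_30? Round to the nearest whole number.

2565

l_30 = l_25 × p = 7,030 × 0.36486 = 2565.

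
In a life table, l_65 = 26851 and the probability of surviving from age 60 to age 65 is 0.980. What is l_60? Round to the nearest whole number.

l_60 = l_65 / p = 26851 / 0.980 = 27399.

27399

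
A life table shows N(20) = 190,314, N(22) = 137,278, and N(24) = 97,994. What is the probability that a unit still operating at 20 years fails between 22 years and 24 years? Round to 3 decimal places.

0.206

This is the probability of reaching 22 but not 24, conditional on being operational at 20: (N(22) − N(24)) / N(20).
= (137,278 − 97,994) / 190,314 = 39,284 / 190,314 = 0.206417.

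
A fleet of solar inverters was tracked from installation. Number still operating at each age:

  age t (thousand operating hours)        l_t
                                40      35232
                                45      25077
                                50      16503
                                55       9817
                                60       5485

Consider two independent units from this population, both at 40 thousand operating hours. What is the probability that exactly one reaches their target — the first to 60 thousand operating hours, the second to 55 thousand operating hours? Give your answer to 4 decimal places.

0.3476

p₁ = l_60/l_40 = 5485/35232 = 0.155682; p₂ = l_55/l_40 = 9817/35232 = 0.278639.
P(exactly one) = p₁(1−p₂) + (1−p₁)p₂ = 0.112303 + 0.235260 = 0.347563.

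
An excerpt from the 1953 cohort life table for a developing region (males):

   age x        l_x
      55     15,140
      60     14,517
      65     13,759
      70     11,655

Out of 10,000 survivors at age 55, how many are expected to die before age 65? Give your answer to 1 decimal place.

The relevant probability is 1 − 13,759/15,140 = 0.091215.
Expected number = 10,000 × 0.091215 = 912.2.

912.2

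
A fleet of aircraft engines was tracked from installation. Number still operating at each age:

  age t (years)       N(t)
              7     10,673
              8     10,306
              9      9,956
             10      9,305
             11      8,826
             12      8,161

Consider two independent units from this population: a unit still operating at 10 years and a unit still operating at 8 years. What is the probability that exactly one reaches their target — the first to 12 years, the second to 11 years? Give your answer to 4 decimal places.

p₁ = N(12)/N(10) = 8,161/9,305 = 0.877055; p₂ = N(11)/N(8) = 8,826/10,306 = 0.856394.
P(exactly one) = p₁(1−p₂) + (1−p₁)p₂ = 0.125950 + 0.105289 = 0.231240.

0.2312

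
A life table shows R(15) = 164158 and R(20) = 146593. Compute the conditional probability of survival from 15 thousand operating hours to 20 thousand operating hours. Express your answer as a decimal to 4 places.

0.8930

The conditional survival probability is R(20)/R(15) = 146593/164158 = 0.892999.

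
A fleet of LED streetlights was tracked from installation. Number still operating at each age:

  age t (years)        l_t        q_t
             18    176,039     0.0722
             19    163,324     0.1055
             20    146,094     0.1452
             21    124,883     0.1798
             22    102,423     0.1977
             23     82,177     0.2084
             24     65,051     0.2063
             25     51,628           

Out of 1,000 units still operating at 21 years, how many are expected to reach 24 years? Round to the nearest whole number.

521

The relevant probability is 65,051/124,883 = 0.520896.
Expected number = 1,000 × 0.520896 = 521.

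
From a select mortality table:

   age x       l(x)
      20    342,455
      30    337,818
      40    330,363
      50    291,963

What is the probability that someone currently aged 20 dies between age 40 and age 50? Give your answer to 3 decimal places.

This is the probability of reaching 40 but not 50, conditional on being alive at 20: (l(40) − l(50)) / l(20).
= (330,363 − 291,963) / 342,455 = 38,400 / 342,455 = 0.112132.

0.112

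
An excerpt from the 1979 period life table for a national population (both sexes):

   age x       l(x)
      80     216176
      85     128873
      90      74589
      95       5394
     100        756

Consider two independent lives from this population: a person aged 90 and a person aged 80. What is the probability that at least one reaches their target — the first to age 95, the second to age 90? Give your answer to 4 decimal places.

p₁ = l(95)/l(90) = 5394/74589 = 0.072316; p₂ = l(90)/l(80) = 74589/216176 = 0.345038.
P(at least one) = 1 − (1−p₁)(1−p₂) = 1 − 0.927684 × 0.654962 = 0.392402.

0.3924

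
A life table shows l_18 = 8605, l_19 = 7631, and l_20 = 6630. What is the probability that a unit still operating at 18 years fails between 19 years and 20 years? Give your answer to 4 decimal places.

0.1163

This is the probability of reaching 19 but not 20, conditional on being operational at 18: (l_19 − l_20) / l_18.
= (7631 − 6630) / 8605 = 1001 / 8605 = 0.116328.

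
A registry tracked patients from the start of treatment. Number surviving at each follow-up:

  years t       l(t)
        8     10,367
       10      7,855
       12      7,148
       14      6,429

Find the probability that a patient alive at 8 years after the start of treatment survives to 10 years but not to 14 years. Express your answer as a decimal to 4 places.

This is the probability of reaching 10 but not 14, conditional on being alive at 8: (l(10) − l(14)) / l(8).
= (7,855 − 6,429) / 10,367 = 1,426 / 10,367 = 0.137552.

0.1376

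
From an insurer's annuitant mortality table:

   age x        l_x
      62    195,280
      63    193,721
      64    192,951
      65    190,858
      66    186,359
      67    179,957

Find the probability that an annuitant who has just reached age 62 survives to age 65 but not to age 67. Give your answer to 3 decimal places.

We want 3|2q62 = (l_65 − l_67)/l_62.
This is the probability of reaching 65 but not 67, conditional on being alive at 62: (l_65 − l_67) / l_62.
= (190,858 − 179,957) / 195,280 = 10,901 / 195,280 = 0.055822.

0.056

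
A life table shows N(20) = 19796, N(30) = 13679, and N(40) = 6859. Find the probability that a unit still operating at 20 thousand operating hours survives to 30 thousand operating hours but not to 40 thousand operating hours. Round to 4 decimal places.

0.3445

This is the probability of reaching 30 but not 40, conditional on being operational at 20: (N(30) − N(40)) / N(20).
= (13679 − 6859) / 19796 = 6820 / 19796 = 0.344514.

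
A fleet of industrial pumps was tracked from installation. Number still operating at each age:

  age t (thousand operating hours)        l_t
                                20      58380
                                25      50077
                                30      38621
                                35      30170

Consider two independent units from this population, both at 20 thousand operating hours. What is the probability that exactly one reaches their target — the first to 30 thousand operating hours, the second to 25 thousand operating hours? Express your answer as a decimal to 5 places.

p₁ = l_30/l_20 = 38621/58380 = 0.661545; p₂ = l_25/l_20 = 50077/58380 = 0.857777.
P(exactly one) = p₁(1−p₂) + (1−p₁)p₂ = 0.094087 + 0.290319 = 0.384406.

0.38441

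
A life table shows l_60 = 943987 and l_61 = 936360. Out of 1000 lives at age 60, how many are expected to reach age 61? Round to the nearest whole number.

The relevant probability is 936360/943987 = 0.991920.
Expected number = 1000 × 0.991920 = 992.

992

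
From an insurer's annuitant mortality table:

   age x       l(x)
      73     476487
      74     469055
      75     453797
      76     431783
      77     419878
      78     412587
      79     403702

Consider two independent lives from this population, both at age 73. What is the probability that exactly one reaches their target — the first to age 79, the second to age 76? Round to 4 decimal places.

0.2179

p₁ = l(79)/l(73) = 403702/476487 = 0.847247; p₂ = l(76)/l(73) = 431783/476487 = 0.906180.
P(exactly one) = p₁(1−p₂) + (1−p₁)p₂ = 0.079489 + 0.138422 = 0.217910.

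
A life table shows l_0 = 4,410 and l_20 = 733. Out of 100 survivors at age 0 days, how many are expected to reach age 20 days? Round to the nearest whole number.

The relevant probability is 733/4,410 = 0.166213.
Expected number = 100 × 0.166213 = 17.

17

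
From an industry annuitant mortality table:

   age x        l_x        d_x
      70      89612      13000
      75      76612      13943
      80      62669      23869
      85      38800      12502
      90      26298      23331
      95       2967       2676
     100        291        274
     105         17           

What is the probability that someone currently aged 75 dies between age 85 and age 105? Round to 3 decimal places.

0.506

This is the probability of reaching 85 but not 105, conditional on being alive at 75: (l_85 − l_105) / l_75.
= (38800 − 17) / 76612 = 38783 / 76612 = 0.506226.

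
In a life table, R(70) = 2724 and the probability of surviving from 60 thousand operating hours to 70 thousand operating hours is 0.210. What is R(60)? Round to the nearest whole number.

12971

R(60) = R(70) / p = 2724 / 0.210 = 12971.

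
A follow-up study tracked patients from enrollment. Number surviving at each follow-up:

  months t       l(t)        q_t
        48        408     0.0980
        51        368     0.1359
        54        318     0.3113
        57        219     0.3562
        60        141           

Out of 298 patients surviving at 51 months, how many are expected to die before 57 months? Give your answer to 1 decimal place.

The relevant probability is 1 − 219/368 = 0.404891.
Expected number = 298 × 0.404891 = 120.7.

120.7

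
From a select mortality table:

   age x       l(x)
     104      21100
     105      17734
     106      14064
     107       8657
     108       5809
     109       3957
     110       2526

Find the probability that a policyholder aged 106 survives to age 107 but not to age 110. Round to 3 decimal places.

This is the probability of reaching 107 but not 110, conditional on being alive at 106: (l(107) − l(110)) / l(106).
= (8657 − 2526) / 14064 = 6131 / 14064 = 0.435936.

0.436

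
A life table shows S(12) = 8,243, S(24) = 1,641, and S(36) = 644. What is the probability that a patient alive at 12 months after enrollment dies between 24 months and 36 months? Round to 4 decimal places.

This is the probability of reaching 24 but not 36, conditional on being alive at 12: (S(24) − S(36)) / S(12).
= (1,641 − 644) / 8,243 = 997 / 8,243 = 0.120951.

0.1210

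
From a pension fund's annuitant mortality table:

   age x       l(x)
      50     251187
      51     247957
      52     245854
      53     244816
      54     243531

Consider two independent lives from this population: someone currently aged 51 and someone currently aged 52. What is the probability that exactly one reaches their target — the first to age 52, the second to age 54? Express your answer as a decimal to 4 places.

0.0178

p₁ = l(52)/l(51) = 245854/247957 = 0.991519; p₂ = l(54)/l(52) = 243531/245854 = 0.990551.
P(exactly one) = p₁(1−p₂) + (1−p₁)p₂ = 0.009369 + 0.008401 = 0.017770.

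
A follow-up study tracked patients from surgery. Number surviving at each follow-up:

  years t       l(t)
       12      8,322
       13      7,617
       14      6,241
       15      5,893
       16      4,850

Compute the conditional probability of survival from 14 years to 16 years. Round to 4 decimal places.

0.7771

The conditional survival probability is l(16)/l(14) = 4,850/6,241 = 0.777119.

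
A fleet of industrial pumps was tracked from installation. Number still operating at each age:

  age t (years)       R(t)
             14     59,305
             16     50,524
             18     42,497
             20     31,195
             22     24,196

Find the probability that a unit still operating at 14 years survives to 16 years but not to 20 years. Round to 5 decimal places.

0.32593

This is the probability of reaching 16 but not 20, conditional on being operational at 14: (R(16) − R(20)) / R(14).
= (50,524 − 31,195) / 59,305 = 19,329 / 59,305 = 0.325925.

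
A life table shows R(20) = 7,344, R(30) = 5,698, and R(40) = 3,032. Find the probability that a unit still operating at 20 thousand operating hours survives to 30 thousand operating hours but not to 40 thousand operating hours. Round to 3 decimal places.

0.363

This is the probability of reaching 30 but not 40, conditional on being operational at 20: (R(30) − R(40)) / R(20).
= (5,698 − 3,032) / 7,344 = 2,666 / 7,344 = 0.363017.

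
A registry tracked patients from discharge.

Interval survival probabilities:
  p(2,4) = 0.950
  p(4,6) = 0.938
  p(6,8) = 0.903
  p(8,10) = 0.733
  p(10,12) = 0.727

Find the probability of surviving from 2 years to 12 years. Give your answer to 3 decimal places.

The overall survival probability is 0.950 × 0.938 × 0.903 × 0.733 × 0.727.
= 0.428798.

0.429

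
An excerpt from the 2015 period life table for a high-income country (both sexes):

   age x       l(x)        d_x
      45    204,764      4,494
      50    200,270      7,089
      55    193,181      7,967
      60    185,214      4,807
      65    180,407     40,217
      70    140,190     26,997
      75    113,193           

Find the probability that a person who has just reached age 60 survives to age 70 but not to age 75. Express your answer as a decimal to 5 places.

0.14576

This is the probability of reaching 70 but not 75, conditional on being alive at 60: (l(70) − l(75)) / l(60).
= (140,190 − 113,193) / 185,214 = 26,997 / 185,214 = 0.145761.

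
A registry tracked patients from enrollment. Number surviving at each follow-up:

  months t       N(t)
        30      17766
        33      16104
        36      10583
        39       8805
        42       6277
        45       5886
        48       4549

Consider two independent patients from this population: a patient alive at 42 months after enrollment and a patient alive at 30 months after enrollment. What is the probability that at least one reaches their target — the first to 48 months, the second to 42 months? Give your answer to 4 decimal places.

p₁ = N(48)/N(42) = 4549/6277 = 0.724709; p₂ = N(42)/N(30) = 6277/17766 = 0.353315.
P(at least one) = 1 − (1−p₁)(1−p₂) = 1 − 0.275291 × 0.646685 = 0.821973.

0.8220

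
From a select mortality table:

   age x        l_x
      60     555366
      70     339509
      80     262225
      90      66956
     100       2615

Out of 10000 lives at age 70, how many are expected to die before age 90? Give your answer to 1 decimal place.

The relevant probability is 1 − 66956/339509 = 0.802786.
Expected number = 10000 × 0.802786 = 8027.9.

8027.9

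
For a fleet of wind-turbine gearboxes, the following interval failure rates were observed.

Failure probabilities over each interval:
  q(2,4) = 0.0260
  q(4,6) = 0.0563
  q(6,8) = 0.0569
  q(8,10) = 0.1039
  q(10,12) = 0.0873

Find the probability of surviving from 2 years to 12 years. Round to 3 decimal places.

Survival from 2 to 12 is the product of surviving each interval: (1 − 0.0260) × (1 − 0.0563) × (1 − 0.0569) × (1 − 0.1039) × (1 − 0.0873).
= 0.9740 × 0.9437 × 0.9431 × 0.8961 × 0.9127 = 0.708982.

0.709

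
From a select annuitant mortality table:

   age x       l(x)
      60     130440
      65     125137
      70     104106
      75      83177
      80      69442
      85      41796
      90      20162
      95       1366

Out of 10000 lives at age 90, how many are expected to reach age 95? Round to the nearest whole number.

678

The relevant probability is 1366/20162 = 0.067751.
Expected number = 10000 × 0.067751 = 678.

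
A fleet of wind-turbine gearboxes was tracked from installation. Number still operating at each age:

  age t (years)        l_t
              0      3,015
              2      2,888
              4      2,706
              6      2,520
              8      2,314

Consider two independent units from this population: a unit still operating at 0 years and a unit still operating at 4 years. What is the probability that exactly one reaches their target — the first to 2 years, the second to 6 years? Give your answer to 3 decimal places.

0.105

p₁ = l_2/l_0 = 2,888/3,015 = 0.957877; p₂ = l_6/l_4 = 2,520/2,706 = 0.931264.
P(exactly one) = p₁(1−p₂) + (1−p₁)p₂ = 0.065841 + 0.039228 = 0.105068.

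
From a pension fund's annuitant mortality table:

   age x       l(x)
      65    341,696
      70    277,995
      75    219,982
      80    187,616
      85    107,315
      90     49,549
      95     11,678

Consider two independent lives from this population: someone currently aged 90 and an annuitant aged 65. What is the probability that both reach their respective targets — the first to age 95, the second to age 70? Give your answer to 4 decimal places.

0.1917

p₁ = l(95)/l(90) = 11,678/49,549 = 0.235686; p₂ = l(70)/l(65) = 277,995/341,696 = 0.813574.
P(both) = p₁ × p₂ = 0.235686 × 0.813574 = 0.191748.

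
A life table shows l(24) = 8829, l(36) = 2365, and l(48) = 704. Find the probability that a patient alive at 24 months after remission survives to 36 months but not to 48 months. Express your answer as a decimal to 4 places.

0.1881

This is the probability of reaching 36 but not 48, conditional on being alive at 24: (l(36) − l(48)) / l(24).
= (2365 − 704) / 8829 = 1661 / 8829 = 0.188130.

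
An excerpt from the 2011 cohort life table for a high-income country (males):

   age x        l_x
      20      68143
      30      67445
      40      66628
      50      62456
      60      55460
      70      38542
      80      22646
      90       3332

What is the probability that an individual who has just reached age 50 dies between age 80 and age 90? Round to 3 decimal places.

0.309

This is the probability of reaching 80 but not 90, conditional on being alive at 50: (l_80 − l_90) / l_50.
= (22646 − 3332) / 62456 = 19314 / 62456 = 0.309242.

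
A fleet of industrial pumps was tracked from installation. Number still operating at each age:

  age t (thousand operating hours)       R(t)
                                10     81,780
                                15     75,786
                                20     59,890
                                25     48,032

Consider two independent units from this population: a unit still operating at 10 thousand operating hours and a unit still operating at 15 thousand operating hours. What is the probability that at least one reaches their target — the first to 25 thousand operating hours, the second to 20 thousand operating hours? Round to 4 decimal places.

p₁ = R(25)/R(10) = 48,032/81,780 = 0.587332; p₂ = R(20)/R(15) = 59,890/75,786 = 0.790251.
P(at least one) = 1 − (1−p₁)(1−p₂) = 1 − 0.412668 × 0.209749 = 0.913443.

0.9134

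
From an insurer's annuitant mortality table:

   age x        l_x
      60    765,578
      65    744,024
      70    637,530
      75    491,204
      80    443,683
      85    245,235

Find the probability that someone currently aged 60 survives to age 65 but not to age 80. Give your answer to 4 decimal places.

We want 5|15q60 = (l_65 − l_80)/l_60.
This is the probability of reaching 65 but not 80, conditional on being alive at 60: (l_65 − l_80) / l_60.
= (744,024 − 443,683) / 765,578 = 300,341 / 765,578 = 0.392306.

0.3923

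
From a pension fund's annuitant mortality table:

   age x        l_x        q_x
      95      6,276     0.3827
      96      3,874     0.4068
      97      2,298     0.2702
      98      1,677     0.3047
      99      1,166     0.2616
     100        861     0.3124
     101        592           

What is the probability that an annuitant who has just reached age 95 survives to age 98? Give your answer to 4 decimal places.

0.2672

We want 3p95 = l_98/l_95.
The conditional survival probability is l_98/l_95 = 1,677/6,276 = 0.267208.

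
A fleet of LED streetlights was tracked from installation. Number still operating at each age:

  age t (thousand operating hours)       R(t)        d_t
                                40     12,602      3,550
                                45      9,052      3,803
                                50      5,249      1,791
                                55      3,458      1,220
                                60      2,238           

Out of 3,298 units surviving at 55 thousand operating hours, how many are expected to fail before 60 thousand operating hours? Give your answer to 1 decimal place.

The relevant probability is 1 − 2,238/3,458 = 0.352805.
Expected number = 3,298 × 0.352805 = 1163.6.

1163.6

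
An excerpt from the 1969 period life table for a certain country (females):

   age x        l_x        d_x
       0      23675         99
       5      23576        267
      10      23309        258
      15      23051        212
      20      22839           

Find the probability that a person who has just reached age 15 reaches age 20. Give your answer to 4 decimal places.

0.9908

We want 5p15 = l_20/l_15.
The conditional survival probability is l_20/l_15 = 22839/23051 = 0.990803.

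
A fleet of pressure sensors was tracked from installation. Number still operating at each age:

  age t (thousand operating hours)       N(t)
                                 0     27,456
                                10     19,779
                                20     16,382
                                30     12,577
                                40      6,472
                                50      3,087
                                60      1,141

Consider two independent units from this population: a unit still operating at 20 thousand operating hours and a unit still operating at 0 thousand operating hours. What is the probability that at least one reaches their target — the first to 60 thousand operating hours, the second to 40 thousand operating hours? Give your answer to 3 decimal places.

0.289

p₁ = N(60)/N(20) = 1,141/16,382 = 0.069650; p₂ = N(40)/N(0) = 6,472/27,456 = 0.235723.
P(at least one) = 1 − (1−p₁)(1−p₂) = 1 − 0.930350 × 0.764277 = 0.288955.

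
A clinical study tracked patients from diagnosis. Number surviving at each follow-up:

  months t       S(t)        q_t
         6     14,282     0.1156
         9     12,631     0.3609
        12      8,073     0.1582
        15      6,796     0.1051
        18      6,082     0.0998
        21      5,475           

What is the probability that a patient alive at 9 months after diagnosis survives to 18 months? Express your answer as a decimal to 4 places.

The conditional survival probability is S(18)/S(9) = 6,082/12,631 = 0.481514.

0.4815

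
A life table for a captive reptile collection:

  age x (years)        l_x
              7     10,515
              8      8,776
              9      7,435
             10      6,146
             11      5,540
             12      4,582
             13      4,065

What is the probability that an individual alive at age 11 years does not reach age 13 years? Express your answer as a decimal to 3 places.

P(die before 13 | alive at 11) = 1 − l_13/l_11 = 1 − 4,065/5,540 = (1,475)/5,540 = 0.266245.

0.266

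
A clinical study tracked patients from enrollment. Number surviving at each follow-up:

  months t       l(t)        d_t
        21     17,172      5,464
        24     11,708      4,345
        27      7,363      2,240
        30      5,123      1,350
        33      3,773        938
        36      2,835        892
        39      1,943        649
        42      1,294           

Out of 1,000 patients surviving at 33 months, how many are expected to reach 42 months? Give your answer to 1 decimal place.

343.0

The relevant probability is 1,294/3,773 = 0.342963.
Expected number = 1,000 × 0.342963 = 343.0.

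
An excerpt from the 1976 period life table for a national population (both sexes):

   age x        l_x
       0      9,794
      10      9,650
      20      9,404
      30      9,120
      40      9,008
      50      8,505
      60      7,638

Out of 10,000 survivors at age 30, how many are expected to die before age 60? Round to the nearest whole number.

1625

The relevant probability is 1 − 7,638/9,120 = 0.162500.
Expected number = 10,000 × 0.162500 = 1625.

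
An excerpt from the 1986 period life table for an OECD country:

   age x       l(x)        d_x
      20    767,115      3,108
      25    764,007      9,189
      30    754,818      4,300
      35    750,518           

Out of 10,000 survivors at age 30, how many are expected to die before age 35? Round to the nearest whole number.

The relevant probability is 1 − 750,518/754,818 = 0.005697.
Expected number = 10,000 × 0.005697 = 57.

57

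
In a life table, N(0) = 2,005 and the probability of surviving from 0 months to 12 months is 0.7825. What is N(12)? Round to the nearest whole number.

N(12) = N(0) × p = 2,005 × 0.7825 = 1569.

1569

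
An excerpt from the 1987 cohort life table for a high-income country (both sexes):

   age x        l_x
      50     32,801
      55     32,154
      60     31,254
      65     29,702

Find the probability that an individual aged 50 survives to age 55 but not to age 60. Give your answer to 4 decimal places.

0.0274

This is the probability of reaching 55 but not 60, conditional on being alive at 50: (l_55 − l_60) / l_50.
= (32,154 − 31,254) / 32,801 = 900 / 32,801 = 0.027438.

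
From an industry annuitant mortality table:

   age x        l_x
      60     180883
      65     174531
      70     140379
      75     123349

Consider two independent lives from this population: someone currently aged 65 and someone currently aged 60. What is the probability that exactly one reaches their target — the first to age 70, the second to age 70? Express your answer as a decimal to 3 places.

0.332

p₁ = l_70/l_65 = 140379/174531 = 0.804321; p₂ = l_70/l_60 = 140379/180883 = 0.776076.
P(exactly one) = p₁(1−p₂) + (1−p₁)p₂ = 0.180107 + 0.151862 = 0.331969.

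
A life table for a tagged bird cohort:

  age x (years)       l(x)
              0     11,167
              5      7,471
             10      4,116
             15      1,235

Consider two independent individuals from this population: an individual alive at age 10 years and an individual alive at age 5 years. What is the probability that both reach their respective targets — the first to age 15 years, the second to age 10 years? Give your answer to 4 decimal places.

p₁ = l(15)/l(10) = 1,235/4,116 = 0.300049; p₂ = l(10)/l(5) = 4,116/7,471 = 0.550930.
P(both) = p₁ × p₂ = 0.300049 × 0.550930 = 0.165306.

0.1653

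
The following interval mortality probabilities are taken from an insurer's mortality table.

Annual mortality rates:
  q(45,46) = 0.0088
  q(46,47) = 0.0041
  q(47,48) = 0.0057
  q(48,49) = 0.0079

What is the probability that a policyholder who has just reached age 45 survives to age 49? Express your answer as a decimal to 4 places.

The overall survival probability is (1 − 0.0088) × (1 − 0.0041) × (1 − 0.0057) × (1 − 0.0079).
= 0.9912 × 0.9959 × 0.9943 × 0.9921 = 0.973755.

0.9738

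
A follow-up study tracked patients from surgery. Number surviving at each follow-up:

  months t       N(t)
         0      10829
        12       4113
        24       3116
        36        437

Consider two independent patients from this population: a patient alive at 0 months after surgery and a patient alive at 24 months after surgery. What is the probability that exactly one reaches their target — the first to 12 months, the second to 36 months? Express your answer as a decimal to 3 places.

p₁ = N(12)/N(0) = 4113/10829 = 0.379813; p₂ = N(36)/N(24) = 437/3116 = 0.140244.
P(exactly one) = p₁(1−p₂) + (1−p₁)p₂ = 0.326547 + 0.086978 = 0.413524.

0.414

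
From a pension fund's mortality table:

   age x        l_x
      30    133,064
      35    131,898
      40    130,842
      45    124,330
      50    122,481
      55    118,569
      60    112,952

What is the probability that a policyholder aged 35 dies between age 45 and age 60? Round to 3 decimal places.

0.086

We want 10|15q35 = (l_45 − l_60)/l_35.
This is the probability of reaching 45 but not 60, conditional on being alive at 35: (l_45 − l_60) / l_35.
= (124,330 − 112,952) / 131,898 = 11,378 / 131,898 = 0.086264.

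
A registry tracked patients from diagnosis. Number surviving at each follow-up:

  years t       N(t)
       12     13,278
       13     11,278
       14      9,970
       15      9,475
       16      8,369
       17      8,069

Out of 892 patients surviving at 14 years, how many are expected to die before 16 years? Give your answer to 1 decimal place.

143.2

The relevant probability is 1 − 8,369/9,970 = 0.160582.
Expected number = 892 × 0.160582 = 143.2.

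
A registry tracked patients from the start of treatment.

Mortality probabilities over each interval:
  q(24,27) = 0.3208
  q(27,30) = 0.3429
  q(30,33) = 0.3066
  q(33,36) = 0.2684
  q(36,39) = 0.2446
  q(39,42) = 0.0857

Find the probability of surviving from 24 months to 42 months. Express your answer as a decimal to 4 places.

0.1564

Chaining the interval survival probabilities: (1 − 0.3208) × (1 − 0.3429) × (1 − 0.3066) × (1 − 0.2684) × (1 − 0.2446) × (1 − 0.0857).
= 0.6792 × 0.6571 × 0.6934 × 0.7316 × 0.7554 × 0.9143 = 0.156370.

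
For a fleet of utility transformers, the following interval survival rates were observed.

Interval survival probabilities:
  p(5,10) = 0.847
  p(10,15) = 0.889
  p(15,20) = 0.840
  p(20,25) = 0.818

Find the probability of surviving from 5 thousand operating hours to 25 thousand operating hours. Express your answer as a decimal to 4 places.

0.5174

P(survive 5→25) = 0.847 × 0.889 × 0.840 × 0.818.
= 0.517390.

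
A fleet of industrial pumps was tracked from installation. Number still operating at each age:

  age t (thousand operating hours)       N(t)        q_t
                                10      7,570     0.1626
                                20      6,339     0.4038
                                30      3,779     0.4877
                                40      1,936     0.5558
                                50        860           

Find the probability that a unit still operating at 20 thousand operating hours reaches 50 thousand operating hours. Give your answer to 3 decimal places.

0.136

The conditional survival probability is N(50)/N(20) = 860/6,339 = 0.135668.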